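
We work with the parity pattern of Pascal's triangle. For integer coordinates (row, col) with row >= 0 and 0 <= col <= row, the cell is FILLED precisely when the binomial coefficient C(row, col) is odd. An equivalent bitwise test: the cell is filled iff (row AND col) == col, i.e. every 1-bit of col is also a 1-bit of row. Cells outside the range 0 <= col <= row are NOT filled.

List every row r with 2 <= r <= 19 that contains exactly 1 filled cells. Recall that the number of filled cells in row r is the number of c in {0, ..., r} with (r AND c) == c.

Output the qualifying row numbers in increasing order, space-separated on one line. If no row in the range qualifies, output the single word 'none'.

Answer: none

Derivation:
Row r has 2^popcount(r) filled cells, so we need popcount(r) = log2(1) = 0.
Scan r = 2..19 and keep those with exactly 0 one-bits:
r=2=10 popcount=1 -> skip
r=3=11 popcount=2 -> skip
r=4=100 popcount=1 -> skip
r=5=101 popcount=2 -> skip
r=6=110 popcount=2 -> skip
r=7=111 popcount=3 -> skip
r=8=1000 popcount=1 -> skip
r=9=1001 popcount=2 -> skip
r=10=1010 popcount=2 -> skip
r=11=1011 popcount=3 -> skip
r=12=1100 popcount=2 -> skip
r=13=1101 popcount=3 -> skip
r=14=1110 popcount=3 -> skip
r=15=1111 popcount=4 -> skip
r=16=10000 popcount=1 -> skip
r=17=10001 popcount=2 -> skip
r=18=10010 popcount=2 -> skip
r=19=10011 popcount=3 -> skip
Kept rows: none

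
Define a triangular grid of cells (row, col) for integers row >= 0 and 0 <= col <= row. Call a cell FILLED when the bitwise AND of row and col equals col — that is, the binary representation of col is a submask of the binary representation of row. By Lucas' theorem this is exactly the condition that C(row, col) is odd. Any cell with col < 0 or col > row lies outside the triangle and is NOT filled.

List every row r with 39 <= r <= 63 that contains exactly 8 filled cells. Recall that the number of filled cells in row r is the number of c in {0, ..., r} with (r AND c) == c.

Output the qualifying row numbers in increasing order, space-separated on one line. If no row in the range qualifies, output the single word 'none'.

Row r has 2^popcount(r) filled cells, so we need popcount(r) = log2(8) = 3.
Scan r = 39..63 and keep those with exactly 3 one-bits:
r=39=100111 popcount=4 -> skip
r=40=101000 popcount=2 -> skip
r=41=101001 popcount=3 -> KEEP
r=42=101010 popcount=3 -> KEEP
r=43=101011 popcount=4 -> skip
r=44=101100 popcount=3 -> KEEP
r=45=101101 popcount=4 -> skip
r=46=101110 popcount=4 -> skip
r=47=101111 popcount=5 -> skip
r=48=110000 popcount=2 -> skip
r=49=110001 popcount=3 -> KEEP
r=50=110010 popcount=3 -> KEEP
r=51=110011 popcount=4 -> skip
r=52=110100 popcount=3 -> KEEP
r=53=110101 popcount=4 -> skip
r=54=110110 popcount=4 -> skip
r=55=110111 popcount=5 -> skip
r=56=111000 popcount=3 -> KEEP
r=57=111001 popcount=4 -> skip
r=58=111010 popcount=4 -> skip
r=59=111011 popcount=5 -> skip
r=60=111100 popcount=4 -> skip
r=61=111101 popcount=5 -> skip
r=62=111110 popcount=5 -> skip
r=63=111111 popcount=6 -> skip
Kept rows: 41 42 44 49 50 52 56

Answer: 41 42 44 49 50 52 56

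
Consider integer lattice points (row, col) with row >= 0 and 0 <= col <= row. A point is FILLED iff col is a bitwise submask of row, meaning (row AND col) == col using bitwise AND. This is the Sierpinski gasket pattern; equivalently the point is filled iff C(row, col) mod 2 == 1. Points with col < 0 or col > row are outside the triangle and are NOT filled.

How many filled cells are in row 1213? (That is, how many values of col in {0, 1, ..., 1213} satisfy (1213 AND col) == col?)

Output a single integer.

1213 in binary = 10010111101
popcount(1213) = number of 1-bits in 10010111101 = 7
A col c satisfies (1213 AND c) == c iff every set bit of c is also set in 1213; each of the 7 set bits of 1213 can independently be on or off in c.
count = 2^7 = 128

Answer: 128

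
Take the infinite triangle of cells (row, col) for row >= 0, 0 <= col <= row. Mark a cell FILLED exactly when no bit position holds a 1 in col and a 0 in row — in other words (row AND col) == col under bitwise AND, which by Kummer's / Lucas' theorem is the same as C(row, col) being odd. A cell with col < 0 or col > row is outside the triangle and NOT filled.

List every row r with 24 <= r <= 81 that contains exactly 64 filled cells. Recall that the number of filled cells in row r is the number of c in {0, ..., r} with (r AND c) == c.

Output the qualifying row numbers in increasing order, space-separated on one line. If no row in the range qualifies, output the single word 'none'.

Answer: 63

Derivation:
Row r has 2^popcount(r) filled cells, so we need popcount(r) = log2(64) = 6.
Scan r = 24..81 and keep those with exactly 6 one-bits:
r=24=11000 popcount=2 -> skip
r=25=11001 popcount=3 -> skip
r=26=11010 popcount=3 -> skip
r=27=11011 popcount=4 -> skip
r=28=11100 popcount=3 -> skip
r=29=11101 popcount=4 -> skip
r=30=11110 popcount=4 -> skip
r=31=11111 popcount=5 -> skip
r=32=100000 popcount=1 -> skip
r=33=100001 popcount=2 -> skip
r=34=100010 popcount=2 -> skip
r=35=100011 popcount=3 -> skip
r=36=100100 popcount=2 -> skip
r=37=100101 popcount=3 -> skip
r=38=100110 popcount=3 -> skip
r=39=100111 popcount=4 -> skip
r=40=101000 popcount=2 -> skip
r=41=101001 popcount=3 -> skip
r=42=101010 popcount=3 -> skip
r=43=101011 popcount=4 -> skip
r=44=101100 popcount=3 -> skip
r=45=101101 popcount=4 -> skip
r=46=101110 popcount=4 -> skip
r=47=101111 popcount=5 -> skip
r=48=110000 popcount=2 -> skip
r=49=110001 popcount=3 -> skip
r=50=110010 popcount=3 -> skip
r=51=110011 popcount=4 -> skip
r=52=110100 popcount=3 -> skip
r=53=110101 popcount=4 -> skip
r=54=110110 popcount=4 -> skip
r=55=110111 popcount=5 -> skip
r=56=111000 popcount=3 -> skip
r=57=111001 popcount=4 -> skip
r=58=111010 popcount=4 -> skip
r=59=111011 popcount=5 -> skip
r=60=111100 popcount=4 -> skip
r=61=111101 popcount=5 -> skip
r=62=111110 popcount=5 -> skip
r=63=111111 popcount=6 -> KEEP
r=64=1000000 popcount=1 -> skip
r=65=1000001 popcount=2 -> skip
r=66=1000010 popcount=2 -> skip
r=67=1000011 popcount=3 -> skip
r=68=1000100 popcount=2 -> skip
r=69=1000101 popcount=3 -> skip
r=70=1000110 popcount=3 -> skip
r=71=1000111 popcount=4 -> skip
r=72=1001000 popcount=2 -> skip
r=73=1001001 popcount=3 -> skip
r=74=1001010 popcount=3 -> skip
r=75=1001011 popcount=4 -> skip
r=76=1001100 popcount=3 -> skip
r=77=1001101 popcount=4 -> skip
r=78=1001110 popcount=4 -> skip
r=79=1001111 popcount=5 -> skip
r=80=1010000 popcount=2 -> skip
r=81=1010001 popcount=3 -> skip
Kept rows: 63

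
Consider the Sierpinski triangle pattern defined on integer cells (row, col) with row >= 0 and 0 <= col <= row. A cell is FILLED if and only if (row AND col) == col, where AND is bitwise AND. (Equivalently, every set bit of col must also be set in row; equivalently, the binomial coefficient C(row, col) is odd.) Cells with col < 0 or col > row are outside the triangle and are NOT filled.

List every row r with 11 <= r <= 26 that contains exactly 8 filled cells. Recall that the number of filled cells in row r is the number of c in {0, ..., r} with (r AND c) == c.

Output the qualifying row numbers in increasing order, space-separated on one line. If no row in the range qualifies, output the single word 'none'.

Row r has 2^popcount(r) filled cells, so we need popcount(r) = log2(8) = 3.
Scan r = 11..26 and keep those with exactly 3 one-bits:
r=11=1011 popcount=3 -> KEEP
r=12=1100 popcount=2 -> skip
r=13=1101 popcount=3 -> KEEP
r=14=1110 popcount=3 -> KEEP
r=15=1111 popcount=4 -> skip
r=16=10000 popcount=1 -> skip
r=17=10001 popcount=2 -> skip
r=18=10010 popcount=2 -> skip
r=19=10011 popcount=3 -> KEEP
r=20=10100 popcount=2 -> skip
r=21=10101 popcount=3 -> KEEP
r=22=10110 popcount=3 -> KEEP
r=23=10111 popcount=4 -> skip
r=24=11000 popcount=2 -> skip
r=25=11001 popcount=3 -> KEEP
r=26=11010 popcount=3 -> KEEP
Kept rows: 11 13 14 19 21 22 25 26

Answer: 11 13 14 19 21 22 25 26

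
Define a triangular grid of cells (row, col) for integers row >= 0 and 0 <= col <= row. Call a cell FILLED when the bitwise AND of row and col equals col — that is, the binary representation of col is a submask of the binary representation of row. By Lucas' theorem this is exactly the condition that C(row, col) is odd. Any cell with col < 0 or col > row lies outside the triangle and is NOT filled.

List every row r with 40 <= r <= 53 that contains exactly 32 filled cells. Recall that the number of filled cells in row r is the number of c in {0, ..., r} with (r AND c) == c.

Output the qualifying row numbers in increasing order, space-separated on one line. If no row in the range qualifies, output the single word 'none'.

Row r has 2^popcount(r) filled cells, so we need popcount(r) = log2(32) = 5.
Scan r = 40..53 and keep those with exactly 5 one-bits:
r=40=101000 popcount=2 -> skip
r=41=101001 popcount=3 -> skip
r=42=101010 popcount=3 -> skip
r=43=101011 popcount=4 -> skip
r=44=101100 popcount=3 -> skip
r=45=101101 popcount=4 -> skip
r=46=101110 popcount=4 -> skip
r=47=101111 popcount=5 -> KEEP
r=48=110000 popcount=2 -> skip
r=49=110001 popcount=3 -> skip
r=50=110010 popcount=3 -> skip
r=51=110011 popcount=4 -> skip
r=52=110100 popcount=3 -> skip
r=53=110101 popcount=4 -> skip
Kept rows: 47

Answer: 47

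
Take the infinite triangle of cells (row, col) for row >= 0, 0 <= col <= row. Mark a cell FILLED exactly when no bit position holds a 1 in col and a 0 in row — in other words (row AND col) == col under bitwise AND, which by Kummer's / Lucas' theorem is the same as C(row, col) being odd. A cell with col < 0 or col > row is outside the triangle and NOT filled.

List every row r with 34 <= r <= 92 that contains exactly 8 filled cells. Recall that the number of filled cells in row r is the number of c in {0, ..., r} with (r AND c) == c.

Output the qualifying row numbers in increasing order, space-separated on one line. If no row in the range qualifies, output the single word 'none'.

Answer: 35 37 38 41 42 44 49 50 52 56 67 69 70 73 74 76 81 82 84 88

Derivation:
Row r has 2^popcount(r) filled cells, so we need popcount(r) = log2(8) = 3.
Scan r = 34..92 and keep those with exactly 3 one-bits:
r=34=100010 popcount=2 -> skip
r=35=100011 popcount=3 -> KEEP
r=36=100100 popcount=2 -> skip
r=37=100101 popcount=3 -> KEEP
r=38=100110 popcount=3 -> KEEP
r=39=100111 popcount=4 -> skip
r=40=101000 popcount=2 -> skip
r=41=101001 popcount=3 -> KEEP
r=42=101010 popcount=3 -> KEEP
r=43=101011 popcount=4 -> skip
r=44=101100 popcount=3 -> KEEP
r=45=101101 popcount=4 -> skip
r=46=101110 popcount=4 -> skip
r=47=101111 popcount=5 -> skip
r=48=110000 popcount=2 -> skip
r=49=110001 popcount=3 -> KEEP
r=50=110010 popcount=3 -> KEEP
r=51=110011 popcount=4 -> skip
r=52=110100 popcount=3 -> KEEP
r=53=110101 popcount=4 -> skip
r=54=110110 popcount=4 -> skip
r=55=110111 popcount=5 -> skip
r=56=111000 popcount=3 -> KEEP
r=57=111001 popcount=4 -> skip
r=58=111010 popcount=4 -> skip
r=59=111011 popcount=5 -> skip
r=60=111100 popcount=4 -> skip
r=61=111101 popcount=5 -> skip
r=62=111110 popcount=5 -> skip
r=63=111111 popcount=6 -> skip
r=64=1000000 popcount=1 -> skip
r=65=1000001 popcount=2 -> skip
r=66=1000010 popcount=2 -> skip
r=67=1000011 popcount=3 -> KEEP
r=68=1000100 popcount=2 -> skip
r=69=1000101 popcount=3 -> KEEP
r=70=1000110 popcount=3 -> KEEP
r=71=1000111 popcount=4 -> skip
r=72=1001000 popcount=2 -> skip
r=73=1001001 popcount=3 -> KEEP
r=74=1001010 popcount=3 -> KEEP
r=75=1001011 popcount=4 -> skip
r=76=1001100 popcount=3 -> KEEP
r=77=1001101 popcount=4 -> skip
r=78=1001110 popcount=4 -> skip
r=79=1001111 popcount=5 -> skip
r=80=1010000 popcount=2 -> skip
r=81=1010001 popcount=3 -> KEEP
r=82=1010010 popcount=3 -> KEEP
r=83=1010011 popcount=4 -> skip
r=84=1010100 popcount=3 -> KEEP
r=85=1010101 popcount=4 -> skip
r=86=1010110 popcount=4 -> skip
r=87=1010111 popcount=5 -> skip
r=88=1011000 popcount=3 -> KEEP
r=89=1011001 popcount=4 -> skip
r=90=1011010 popcount=4 -> skip
r=91=1011011 popcount=5 -> skip
r=92=1011100 popcount=4 -> skip
Kept rows: 35 37 38 41 42 44 49 50 52 56 67 69 70 73 74 76 81 82 84 88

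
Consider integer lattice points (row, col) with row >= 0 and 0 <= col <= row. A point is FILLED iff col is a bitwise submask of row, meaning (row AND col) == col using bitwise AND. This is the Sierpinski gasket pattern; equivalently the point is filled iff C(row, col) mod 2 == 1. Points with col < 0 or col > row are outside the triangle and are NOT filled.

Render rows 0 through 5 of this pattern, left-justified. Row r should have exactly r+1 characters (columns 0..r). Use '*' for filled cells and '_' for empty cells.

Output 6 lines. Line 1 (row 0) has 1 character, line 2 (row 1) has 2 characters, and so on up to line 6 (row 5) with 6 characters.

Answer: *
**
*_*
****
*___*
**__**

Derivation:
r0=0: *
r1=1: **
r2=10: *_*
r3=11: ****
r4=100: *___*
r5=101: **__**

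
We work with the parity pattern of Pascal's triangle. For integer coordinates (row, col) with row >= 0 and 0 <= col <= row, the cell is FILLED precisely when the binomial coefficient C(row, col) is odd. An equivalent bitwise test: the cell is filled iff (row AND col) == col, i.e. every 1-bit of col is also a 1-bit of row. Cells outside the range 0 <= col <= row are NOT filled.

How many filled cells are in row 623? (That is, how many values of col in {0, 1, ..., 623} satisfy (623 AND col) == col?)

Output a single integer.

623 in binary = 1001101111
popcount(623) = number of 1-bits in 1001101111 = 7
A col c satisfies (623 AND c) == c iff every set bit of c is also set in 623; each of the 7 set bits of 623 can independently be on or off in c.
count = 2^7 = 128

Answer: 128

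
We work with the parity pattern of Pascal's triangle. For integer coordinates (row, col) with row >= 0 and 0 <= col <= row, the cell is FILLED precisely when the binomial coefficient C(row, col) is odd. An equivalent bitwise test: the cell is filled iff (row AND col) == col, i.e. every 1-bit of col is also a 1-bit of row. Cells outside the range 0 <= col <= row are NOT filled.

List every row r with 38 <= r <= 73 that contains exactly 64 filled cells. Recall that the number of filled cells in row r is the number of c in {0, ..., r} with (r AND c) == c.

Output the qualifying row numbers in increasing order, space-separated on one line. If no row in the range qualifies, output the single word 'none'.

Row r has 2^popcount(r) filled cells, so we need popcount(r) = log2(64) = 6.
Scan r = 38..73 and keep those with exactly 6 one-bits:
r=38=100110 popcount=3 -> skip
r=39=100111 popcount=4 -> skip
r=40=101000 popcount=2 -> skip
r=41=101001 popcount=3 -> skip
r=42=101010 popcount=3 -> skip
r=43=101011 popcount=4 -> skip
r=44=101100 popcount=3 -> skip
r=45=101101 popcount=4 -> skip
r=46=101110 popcount=4 -> skip
r=47=101111 popcount=5 -> skip
r=48=110000 popcount=2 -> skip
r=49=110001 popcount=3 -> skip
r=50=110010 popcount=3 -> skip
r=51=110011 popcount=4 -> skip
r=52=110100 popcount=3 -> skip
r=53=110101 popcount=4 -> skip
r=54=110110 popcount=4 -> skip
r=55=110111 popcount=5 -> skip
r=56=111000 popcount=3 -> skip
r=57=111001 popcount=4 -> skip
r=58=111010 popcount=4 -> skip
r=59=111011 popcount=5 -> skip
r=60=111100 popcount=4 -> skip
r=61=111101 popcount=5 -> skip
r=62=111110 popcount=5 -> skip
r=63=111111 popcount=6 -> KEEP
r=64=1000000 popcount=1 -> skip
r=65=1000001 popcount=2 -> skip
r=66=1000010 popcount=2 -> skip
r=67=1000011 popcount=3 -> skip
r=68=1000100 popcount=2 -> skip
r=69=1000101 popcount=3 -> skip
r=70=1000110 popcount=3 -> skip
r=71=1000111 popcount=4 -> skip
r=72=1001000 popcount=2 -> skip
r=73=1001001 popcount=3 -> skip
Kept rows: 63

Answer: 63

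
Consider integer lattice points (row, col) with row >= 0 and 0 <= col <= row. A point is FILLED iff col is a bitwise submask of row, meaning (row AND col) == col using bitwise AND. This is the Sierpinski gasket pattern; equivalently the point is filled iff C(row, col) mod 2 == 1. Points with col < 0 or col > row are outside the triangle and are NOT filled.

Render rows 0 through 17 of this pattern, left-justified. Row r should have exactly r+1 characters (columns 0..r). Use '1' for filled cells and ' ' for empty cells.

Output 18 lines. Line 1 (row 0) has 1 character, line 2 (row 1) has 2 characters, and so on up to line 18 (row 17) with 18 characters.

r0=0: 1
r1=1: 11
r2=10: 1 1
r3=11: 1111
r4=100: 1   1
r5=101: 11  11
r6=110: 1 1 1 1
r7=111: 11111111
r8=1000: 1       1
r9=1001: 11      11
r10=1010: 1 1     1 1
r11=1011: 1111    1111
r12=1100: 1   1   1   1
r13=1101: 11  11  11  11
r14=1110: 1 1 1 1 1 1 1 1
r15=1111: 1111111111111111
r16=10000: 1               1
r17=10001: 11              11

Answer: 1
11
1 1
1111
1   1
11  11
1 1 1 1
11111111
1       1
11      11
1 1     1 1
1111    1111
1   1   1   1
11  11  11  11
1 1 1 1 1 1 1 1
1111111111111111
1               1
11              11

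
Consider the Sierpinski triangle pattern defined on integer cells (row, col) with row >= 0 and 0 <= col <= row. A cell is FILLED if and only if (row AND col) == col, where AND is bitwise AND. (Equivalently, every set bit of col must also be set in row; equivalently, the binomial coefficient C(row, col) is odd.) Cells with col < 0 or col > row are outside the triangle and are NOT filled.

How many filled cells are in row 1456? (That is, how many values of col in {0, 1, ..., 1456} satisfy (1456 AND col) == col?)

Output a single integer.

Answer: 32

Derivation:
1456 in binary = 10110110000
popcount(1456) = number of 1-bits in 10110110000 = 5
A col c satisfies (1456 AND c) == c iff every set bit of c is also set in 1456; each of the 5 set bits of 1456 can independently be on or off in c.
count = 2^5 = 32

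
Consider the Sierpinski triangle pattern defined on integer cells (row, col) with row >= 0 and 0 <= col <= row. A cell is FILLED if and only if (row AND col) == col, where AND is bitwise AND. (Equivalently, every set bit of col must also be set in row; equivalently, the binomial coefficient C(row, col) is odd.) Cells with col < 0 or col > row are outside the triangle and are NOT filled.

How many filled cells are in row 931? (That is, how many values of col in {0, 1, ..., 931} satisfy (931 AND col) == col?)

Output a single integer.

Answer: 64

Derivation:
931 in binary = 1110100011
popcount(931) = number of 1-bits in 1110100011 = 6
A col c satisfies (931 AND c) == c iff every set bit of c is also set in 931; each of the 6 set bits of 931 can independently be on or off in c.
count = 2^6 = 64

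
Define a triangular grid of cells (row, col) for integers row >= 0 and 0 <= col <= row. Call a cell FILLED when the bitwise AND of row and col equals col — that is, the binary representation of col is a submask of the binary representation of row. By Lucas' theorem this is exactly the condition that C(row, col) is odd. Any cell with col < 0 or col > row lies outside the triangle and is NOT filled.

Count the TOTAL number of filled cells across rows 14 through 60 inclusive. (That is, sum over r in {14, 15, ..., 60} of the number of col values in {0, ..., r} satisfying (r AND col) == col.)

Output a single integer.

r14=1110 pc3: +8 =8
r15=1111 pc4: +16 =24
r16=10000 pc1: +2 =26
r17=10001 pc2: +4 =30
r18=10010 pc2: +4 =34
r19=10011 pc3: +8 =42
r20=10100 pc2: +4 =46
r21=10101 pc3: +8 =54
r22=10110 pc3: +8 =62
r23=10111 pc4: +16 =78
r24=11000 pc2: +4 =82
r25=11001 pc3: +8 =90
r26=11010 pc3: +8 =98
r27=11011 pc4: +16 =114
r28=11100 pc3: +8 =122
r29=11101 pc4: +16 =138
r30=11110 pc4: +16 =154
r31=11111 pc5: +32 =186
r32=100000 pc1: +2 =188
r33=100001 pc2: +4 =192
r34=100010 pc2: +4 =196
r35=100011 pc3: +8 =204
r36=100100 pc2: +4 =208
r37=100101 pc3: +8 =216
r38=100110 pc3: +8 =224
r39=100111 pc4: +16 =240
r40=101000 pc2: +4 =244
r41=101001 pc3: +8 =252
r42=101010 pc3: +8 =260
r43=101011 pc4: +16 =276
r44=101100 pc3: +8 =284
r45=101101 pc4: +16 =300
r46=101110 pc4: +16 =316
r47=101111 pc5: +32 =348
r48=110000 pc2: +4 =352
r49=110001 pc3: +8 =360
r50=110010 pc3: +8 =368
r51=110011 pc4: +16 =384
r52=110100 pc3: +8 =392
r53=110101 pc4: +16 =408
r54=110110 pc4: +16 =424
r55=110111 pc5: +32 =456
r56=111000 pc3: +8 =464
r57=111001 pc4: +16 =480
r58=111010 pc4: +16 =496
r59=111011 pc5: +32 =528
r60=111100 pc4: +16 =544

Answer: 544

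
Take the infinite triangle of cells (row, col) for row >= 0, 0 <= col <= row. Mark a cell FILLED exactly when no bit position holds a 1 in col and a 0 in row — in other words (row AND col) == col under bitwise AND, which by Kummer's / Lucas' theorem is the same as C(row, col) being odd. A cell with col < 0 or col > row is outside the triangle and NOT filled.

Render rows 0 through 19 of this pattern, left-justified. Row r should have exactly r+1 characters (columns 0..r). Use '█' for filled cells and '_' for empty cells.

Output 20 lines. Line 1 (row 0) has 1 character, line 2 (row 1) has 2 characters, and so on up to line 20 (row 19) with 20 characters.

r0=0: █
r1=1: ██
r2=10: █_█
r3=11: ████
r4=100: █___█
r5=101: ██__██
r6=110: █_█_█_█
r7=111: ████████
r8=1000: █_______█
r9=1001: ██______██
r10=1010: █_█_____█_█
r11=1011: ████____████
r12=1100: █___█___█___█
r13=1101: ██__██__██__██
r14=1110: █_█_█_█_█_█_█_█
r15=1111: ████████████████
r16=10000: █_______________█
r17=10001: ██______________██
r18=10010: █_█_____________█_█
r19=10011: ████____________████

Answer: █
██
█_█
████
█___█
██__██
█_█_█_█
████████
█_______█
██______██
█_█_____█_█
████____████
█___█___█___█
██__██__██__██
█_█_█_█_█_█_█_█
████████████████
█_______________█
██______________██
█_█_____________█_█
████____________████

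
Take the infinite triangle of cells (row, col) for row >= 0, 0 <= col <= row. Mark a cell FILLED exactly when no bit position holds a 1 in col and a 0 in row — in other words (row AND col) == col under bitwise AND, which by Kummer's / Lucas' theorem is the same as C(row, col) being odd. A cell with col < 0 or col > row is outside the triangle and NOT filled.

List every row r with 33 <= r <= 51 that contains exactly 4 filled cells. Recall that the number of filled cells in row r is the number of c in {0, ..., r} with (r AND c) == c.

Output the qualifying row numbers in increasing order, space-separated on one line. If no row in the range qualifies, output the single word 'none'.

Answer: 33 34 36 40 48

Derivation:
Row r has 2^popcount(r) filled cells, so we need popcount(r) = log2(4) = 2.
Scan r = 33..51 and keep those with exactly 2 one-bits:
r=33=100001 popcount=2 -> KEEP
r=34=100010 popcount=2 -> KEEP
r=35=100011 popcount=3 -> skip
r=36=100100 popcount=2 -> KEEP
r=37=100101 popcount=3 -> skip
r=38=100110 popcount=3 -> skip
r=39=100111 popcount=4 -> skip
r=40=101000 popcount=2 -> KEEP
r=41=101001 popcount=3 -> skip
r=42=101010 popcount=3 -> skip
r=43=101011 popcount=4 -> skip
r=44=101100 popcount=3 -> skip
r=45=101101 popcount=4 -> skip
r=46=101110 popcount=4 -> skip
r=47=101111 popcount=5 -> skip
r=48=110000 popcount=2 -> KEEP
r=49=110001 popcount=3 -> skip
r=50=110010 popcount=3 -> skip
r=51=110011 popcount=4 -> skip
Kept rows: 33 34 36 40 48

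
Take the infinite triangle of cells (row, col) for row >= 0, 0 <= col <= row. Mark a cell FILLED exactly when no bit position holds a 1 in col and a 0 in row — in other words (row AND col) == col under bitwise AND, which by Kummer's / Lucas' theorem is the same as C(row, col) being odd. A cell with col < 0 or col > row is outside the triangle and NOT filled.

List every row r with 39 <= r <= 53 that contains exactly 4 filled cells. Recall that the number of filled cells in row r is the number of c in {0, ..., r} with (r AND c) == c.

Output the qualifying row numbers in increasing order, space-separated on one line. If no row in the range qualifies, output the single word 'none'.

Answer: 40 48

Derivation:
Row r has 2^popcount(r) filled cells, so we need popcount(r) = log2(4) = 2.
Scan r = 39..53 and keep those with exactly 2 one-bits:
r=39=100111 popcount=4 -> skip
r=40=101000 popcount=2 -> KEEP
r=41=101001 popcount=3 -> skip
r=42=101010 popcount=3 -> skip
r=43=101011 popcount=4 -> skip
r=44=101100 popcount=3 -> skip
r=45=101101 popcount=4 -> skip
r=46=101110 popcount=4 -> skip
r=47=101111 popcount=5 -> skip
r=48=110000 popcount=2 -> KEEP
r=49=110001 popcount=3 -> skip
r=50=110010 popcount=3 -> skip
r=51=110011 popcount=4 -> skip
r=52=110100 popcount=3 -> skip
r=53=110101 popcount=4 -> skip
Kept rows: 40 48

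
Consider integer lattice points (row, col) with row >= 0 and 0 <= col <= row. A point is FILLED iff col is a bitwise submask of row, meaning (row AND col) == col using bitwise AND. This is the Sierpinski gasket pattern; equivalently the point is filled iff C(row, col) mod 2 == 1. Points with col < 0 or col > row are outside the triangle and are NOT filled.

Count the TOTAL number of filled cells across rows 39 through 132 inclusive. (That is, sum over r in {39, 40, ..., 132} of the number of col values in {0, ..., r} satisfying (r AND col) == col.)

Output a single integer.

Answer: 1928

Derivation:
r39=100111 pc4: +16 =16
r40=101000 pc2: +4 =20
r41=101001 pc3: +8 =28
r42=101010 pc3: +8 =36
r43=101011 pc4: +16 =52
r44=101100 pc3: +8 =60
r45=101101 pc4: +16 =76
r46=101110 pc4: +16 =92
r47=101111 pc5: +32 =124
r48=110000 pc2: +4 =128
r49=110001 pc3: +8 =136
r50=110010 pc3: +8 =144
r51=110011 pc4: +16 =160
r52=110100 pc3: +8 =168
r53=110101 pc4: +16 =184
r54=110110 pc4: +16 =200
r55=110111 pc5: +32 =232
r56=111000 pc3: +8 =240
r57=111001 pc4: +16 =256
r58=111010 pc4: +16 =272
r59=111011 pc5: +32 =304
r60=111100 pc4: +16 =320
r61=111101 pc5: +32 =352
r62=111110 pc5: +32 =384
r63=111111 pc6: +64 =448
r64=1000000 pc1: +2 =450
r65=1000001 pc2: +4 =454
r66=1000010 pc2: +4 =458
r67=1000011 pc3: +8 =466
r68=1000100 pc2: +4 =470
r69=1000101 pc3: +8 =478
r70=1000110 pc3: +8 =486
r71=1000111 pc4: +16 =502
r72=1001000 pc2: +4 =506
r73=1001001 pc3: +8 =514
r74=1001010 pc3: +8 =522
r75=1001011 pc4: +16 =538
r76=1001100 pc3: +8 =546
r77=1001101 pc4: +16 =562
r78=1001110 pc4: +16 =578
r79=1001111 pc5: +32 =610
r80=1010000 pc2: +4 =614
r81=1010001 pc3: +8 =622
r82=1010010 pc3: +8 =630
r83=1010011 pc4: +16 =646
r84=1010100 pc3: +8 =654
r85=1010101 pc4: +16 =670
r86=1010110 pc4: +16 =686
r87=1010111 pc5: +32 =718
r88=1011000 pc3: +8 =726
r89=1011001 pc4: +16 =742
r90=1011010 pc4: +16 =758
r91=1011011 pc5: +32 =790
r92=1011100 pc4: +16 =806
r93=1011101 pc5: +32 =838
r94=1011110 pc5: +32 =870
r95=1011111 pc6: +64 =934
r96=1100000 pc2: +4 =938
r97=1100001 pc3: +8 =946
r98=1100010 pc3: +8 =954
r99=1100011 pc4: +16 =970
r100=1100100 pc3: +8 =978
r101=1100101 pc4: +16 =994
r102=1100110 pc4: +16 =1010
r103=1100111 pc5: +32 =1042
r104=1101000 pc3: +8 =1050
r105=1101001 pc4: +16 =1066
r106=1101010 pc4: +16 =1082
r107=1101011 pc5: +32 =1114
r108=1101100 pc4: +16 =1130
r109=1101101 pc5: +32 =1162
r110=1101110 pc5: +32 =1194
r111=1101111 pc6: +64 =1258
r112=1110000 pc3: +8 =1266
r113=1110001 pc4: +16 =1282
r114=1110010 pc4: +16 =1298
r115=1110011 pc5: +32 =1330
r116=1110100 pc4: +16 =1346
r117=1110101 pc5: +32 =1378
r118=1110110 pc5: +32 =1410
r119=1110111 pc6: +64 =1474
r120=1111000 pc4: +16 =1490
r121=1111001 pc5: +32 =1522
r122=1111010 pc5: +32 =1554
r123=1111011 pc6: +64 =1618
r124=1111100 pc5: +32 =1650
r125=1111101 pc6: +64 =1714
r126=1111110 pc6: +64 =1778
r127=1111111 pc7: +128 =1906
r128=10000000 pc1: +2 =1908
r129=10000001 pc2: +4 =1912
r130=10000010 pc2: +4 =1916
r131=10000011 pc3: +8 =1924
r132=10000100 pc2: +4 =1928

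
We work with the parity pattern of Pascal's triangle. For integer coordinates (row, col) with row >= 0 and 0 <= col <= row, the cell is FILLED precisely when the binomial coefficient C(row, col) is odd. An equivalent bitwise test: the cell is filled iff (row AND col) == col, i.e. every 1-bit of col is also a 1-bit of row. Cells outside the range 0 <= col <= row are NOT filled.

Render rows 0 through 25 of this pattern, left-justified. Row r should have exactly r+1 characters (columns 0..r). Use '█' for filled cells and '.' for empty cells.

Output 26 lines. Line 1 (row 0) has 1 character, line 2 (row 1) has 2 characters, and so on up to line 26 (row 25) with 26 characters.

Answer: █
██
█.█
████
█...█
██..██
█.█.█.█
████████
█.......█
██......██
█.█.....█.█
████....████
█...█...█...█
██..██..██..██
█.█.█.█.█.█.█.█
████████████████
█...............█
██..............██
█.█.............█.█
████............████
█...█...........█...█
██..██..........██..██
█.█.█.█.........█.█.█.█
████████........████████
█.......█.......█.......█
██......██......██......██

Derivation:
r0=0: █
r1=1: ██
r2=10: █.█
r3=11: ████
r4=100: █...█
r5=101: ██..██
r6=110: █.█.█.█
r7=111: ████████
r8=1000: █.......█
r9=1001: ██......██
r10=1010: █.█.....█.█
r11=1011: ████....████
r12=1100: █...█...█...█
r13=1101: ██..██..██..██
r14=1110: █.█.█.█.█.█.█.█
r15=1111: ████████████████
r16=10000: █...............█
r17=10001: ██..............██
r18=10010: █.█.............█.█
r19=10011: ████............████
r20=10100: █...█...........█...█
r21=10101: ██..██..........██..██
r22=10110: █.█.█.█.........█.█.█.█
r23=10111: ████████........████████
r24=11000: █.......█.......█.......█
r25=11001: ██......██......██......██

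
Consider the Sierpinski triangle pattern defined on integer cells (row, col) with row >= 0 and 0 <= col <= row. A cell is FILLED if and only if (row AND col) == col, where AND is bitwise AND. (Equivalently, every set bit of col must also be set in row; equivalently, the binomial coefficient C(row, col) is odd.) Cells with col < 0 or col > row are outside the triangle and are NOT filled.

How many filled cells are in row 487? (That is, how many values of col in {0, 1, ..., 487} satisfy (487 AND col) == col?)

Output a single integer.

487 in binary = 111100111
popcount(487) = number of 1-bits in 111100111 = 7
A col c satisfies (487 AND c) == c iff every set bit of c is also set in 487; each of the 7 set bits of 487 can independently be on or off in c.
count = 2^7 = 128

Answer: 128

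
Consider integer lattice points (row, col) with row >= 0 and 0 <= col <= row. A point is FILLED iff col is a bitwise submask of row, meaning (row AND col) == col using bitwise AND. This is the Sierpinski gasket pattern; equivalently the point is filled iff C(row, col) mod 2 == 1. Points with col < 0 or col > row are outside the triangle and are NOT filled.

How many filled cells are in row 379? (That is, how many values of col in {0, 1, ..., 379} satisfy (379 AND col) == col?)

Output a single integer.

Answer: 128

Derivation:
379 in binary = 101111011
popcount(379) = number of 1-bits in 101111011 = 7
A col c satisfies (379 AND c) == c iff every set bit of c is also set in 379; each of the 7 set bits of 379 can independently be on or off in c.
count = 2^7 = 128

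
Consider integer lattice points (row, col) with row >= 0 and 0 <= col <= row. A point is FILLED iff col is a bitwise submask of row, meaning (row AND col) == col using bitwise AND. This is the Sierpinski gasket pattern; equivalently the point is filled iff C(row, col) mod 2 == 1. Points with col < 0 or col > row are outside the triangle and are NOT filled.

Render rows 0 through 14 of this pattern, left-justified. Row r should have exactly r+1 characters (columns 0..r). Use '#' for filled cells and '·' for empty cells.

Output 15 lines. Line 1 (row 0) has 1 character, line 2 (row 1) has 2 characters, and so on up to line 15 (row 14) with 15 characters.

Answer: #
##
#·#
####
#···#
##··##
#·#·#·#
########
#·······#
##······##
#·#·····#·#
####····####
#···#···#···#
##··##··##··##
#·#·#·#·#·#·#·#

Derivation:
r0=0: #
r1=1: ##
r2=10: #·#
r3=11: ####
r4=100: #···#
r5=101: ##··##
r6=110: #·#·#·#
r7=111: ########
r8=1000: #·······#
r9=1001: ##······##
r10=1010: #·#·····#·#
r11=1011: ####····####
r12=1100: #···#···#···#
r13=1101: ##··##··##··##
r14=1110: #·#·#·#·#·#·#·#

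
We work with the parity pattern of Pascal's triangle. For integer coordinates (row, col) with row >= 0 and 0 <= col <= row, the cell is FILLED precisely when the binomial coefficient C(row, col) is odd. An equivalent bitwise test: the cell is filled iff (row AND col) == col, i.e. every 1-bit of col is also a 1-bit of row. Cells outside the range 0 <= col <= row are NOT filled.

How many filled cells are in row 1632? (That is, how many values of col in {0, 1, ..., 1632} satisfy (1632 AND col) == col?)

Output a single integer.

1632 in binary = 11001100000
popcount(1632) = number of 1-bits in 11001100000 = 4
A col c satisfies (1632 AND c) == c iff every set bit of c is also set in 1632; each of the 4 set bits of 1632 can independently be on or off in c.
count = 2^4 = 16

Answer: 16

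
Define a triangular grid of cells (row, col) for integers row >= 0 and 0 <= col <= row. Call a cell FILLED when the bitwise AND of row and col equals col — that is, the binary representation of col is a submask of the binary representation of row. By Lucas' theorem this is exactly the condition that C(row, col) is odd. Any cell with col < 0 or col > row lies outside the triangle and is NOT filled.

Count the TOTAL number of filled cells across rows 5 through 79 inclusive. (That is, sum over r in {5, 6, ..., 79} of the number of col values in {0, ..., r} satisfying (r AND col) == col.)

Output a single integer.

r5=101 pc2: +4 =4
r6=110 pc2: +4 =8
r7=111 pc3: +8 =16
r8=1000 pc1: +2 =18
r9=1001 pc2: +4 =22
r10=1010 pc2: +4 =26
r11=1011 pc3: +8 =34
r12=1100 pc2: +4 =38
r13=1101 pc3: +8 =46
r14=1110 pc3: +8 =54
r15=1111 pc4: +16 =70
r16=10000 pc1: +2 =72
r17=10001 pc2: +4 =76
r18=10010 pc2: +4 =80
r19=10011 pc3: +8 =88
r20=10100 pc2: +4 =92
r21=10101 pc3: +8 =100
r22=10110 pc3: +8 =108
r23=10111 pc4: +16 =124
r24=11000 pc2: +4 =128
r25=11001 pc3: +8 =136
r26=11010 pc3: +8 =144
r27=11011 pc4: +16 =160
r28=11100 pc3: +8 =168
r29=11101 pc4: +16 =184
r30=11110 pc4: +16 =200
r31=11111 pc5: +32 =232
r32=100000 pc1: +2 =234
r33=100001 pc2: +4 =238
r34=100010 pc2: +4 =242
r35=100011 pc3: +8 =250
r36=100100 pc2: +4 =254
r37=100101 pc3: +8 =262
r38=100110 pc3: +8 =270
r39=100111 pc4: +16 =286
r40=101000 pc2: +4 =290
r41=101001 pc3: +8 =298
r42=101010 pc3: +8 =306
r43=101011 pc4: +16 =322
r44=101100 pc3: +8 =330
r45=101101 pc4: +16 =346
r46=101110 pc4: +16 =362
r47=101111 pc5: +32 =394
r48=110000 pc2: +4 =398
r49=110001 pc3: +8 =406
r50=110010 pc3: +8 =414
r51=110011 pc4: +16 =430
r52=110100 pc3: +8 =438
r53=110101 pc4: +16 =454
r54=110110 pc4: +16 =470
r55=110111 pc5: +32 =502
r56=111000 pc3: +8 =510
r57=111001 pc4: +16 =526
r58=111010 pc4: +16 =542
r59=111011 pc5: +32 =574
r60=111100 pc4: +16 =590
r61=111101 pc5: +32 =622
r62=111110 pc5: +32 =654
r63=111111 pc6: +64 =718
r64=1000000 pc1: +2 =720
r65=1000001 pc2: +4 =724
r66=1000010 pc2: +4 =728
r67=1000011 pc3: +8 =736
r68=1000100 pc2: +4 =740
r69=1000101 pc3: +8 =748
r70=1000110 pc3: +8 =756
r71=1000111 pc4: +16 =772
r72=1001000 pc2: +4 =776
r73=1001001 pc3: +8 =784
r74=1001010 pc3: +8 =792
r75=1001011 pc4: +16 =808
r76=1001100 pc3: +8 =816
r77=1001101 pc4: +16 =832
r78=1001110 pc4: +16 =848
r79=1001111 pc5: +32 =880

Answer: 880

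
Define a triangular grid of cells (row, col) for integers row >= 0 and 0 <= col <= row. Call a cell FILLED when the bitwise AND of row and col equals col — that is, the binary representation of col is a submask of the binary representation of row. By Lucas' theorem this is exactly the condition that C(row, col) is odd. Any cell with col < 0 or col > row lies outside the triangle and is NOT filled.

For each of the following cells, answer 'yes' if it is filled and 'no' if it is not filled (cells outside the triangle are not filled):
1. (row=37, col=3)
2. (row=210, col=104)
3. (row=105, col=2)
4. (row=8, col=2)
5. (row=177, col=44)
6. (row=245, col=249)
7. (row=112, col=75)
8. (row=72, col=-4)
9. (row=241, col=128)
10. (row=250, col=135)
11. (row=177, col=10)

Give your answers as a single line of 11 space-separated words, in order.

Answer: no no no no no no no no yes no no

Derivation:
(37,3): row=0b100101, col=0b11, row AND col = 0b1 = 1; 1 != 3 -> empty
(210,104): row=0b11010010, col=0b1101000, row AND col = 0b1000000 = 64; 64 != 104 -> empty
(105,2): row=0b1101001, col=0b10, row AND col = 0b0 = 0; 0 != 2 -> empty
(8,2): row=0b1000, col=0b10, row AND col = 0b0 = 0; 0 != 2 -> empty
(177,44): row=0b10110001, col=0b101100, row AND col = 0b100000 = 32; 32 != 44 -> empty
(245,249): col outside [0, 245] -> not filled
(112,75): row=0b1110000, col=0b1001011, row AND col = 0b1000000 = 64; 64 != 75 -> empty
(72,-4): col outside [0, 72] -> not filled
(241,128): row=0b11110001, col=0b10000000, row AND col = 0b10000000 = 128; 128 == 128 -> filled
(250,135): row=0b11111010, col=0b10000111, row AND col = 0b10000010 = 130; 130 != 135 -> empty
(177,10): row=0b10110001, col=0b1010, row AND col = 0b0 = 0; 0 != 10 -> empty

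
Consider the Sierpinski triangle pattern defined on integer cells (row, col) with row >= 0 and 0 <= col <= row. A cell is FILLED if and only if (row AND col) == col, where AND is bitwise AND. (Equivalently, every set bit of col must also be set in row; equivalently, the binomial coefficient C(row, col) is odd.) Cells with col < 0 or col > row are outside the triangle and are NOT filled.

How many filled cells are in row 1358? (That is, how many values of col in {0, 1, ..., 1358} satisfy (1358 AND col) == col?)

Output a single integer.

1358 in binary = 10101001110
popcount(1358) = number of 1-bits in 10101001110 = 6
A col c satisfies (1358 AND c) == c iff every set bit of c is also set in 1358; each of the 6 set bits of 1358 can independently be on or off in c.
count = 2^6 = 64

Answer: 64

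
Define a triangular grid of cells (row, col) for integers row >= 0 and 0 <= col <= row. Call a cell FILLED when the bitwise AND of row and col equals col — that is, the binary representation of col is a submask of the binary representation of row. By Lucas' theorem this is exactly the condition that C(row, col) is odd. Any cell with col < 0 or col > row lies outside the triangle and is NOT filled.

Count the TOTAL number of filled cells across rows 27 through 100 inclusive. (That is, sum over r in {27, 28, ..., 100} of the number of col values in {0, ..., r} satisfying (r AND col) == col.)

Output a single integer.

r27=11011 pc4: +16 =16
r28=11100 pc3: +8 =24
r29=11101 pc4: +16 =40
r30=11110 pc4: +16 =56
r31=11111 pc5: +32 =88
r32=100000 pc1: +2 =90
r33=100001 pc2: +4 =94
r34=100010 pc2: +4 =98
r35=100011 pc3: +8 =106
r36=100100 pc2: +4 =110
r37=100101 pc3: +8 =118
r38=100110 pc3: +8 =126
r39=100111 pc4: +16 =142
r40=101000 pc2: +4 =146
r41=101001 pc3: +8 =154
r42=101010 pc3: +8 =162
r43=101011 pc4: +16 =178
r44=101100 pc3: +8 =186
r45=101101 pc4: +16 =202
r46=101110 pc4: +16 =218
r47=101111 pc5: +32 =250
r48=110000 pc2: +4 =254
r49=110001 pc3: +8 =262
r50=110010 pc3: +8 =270
r51=110011 pc4: +16 =286
r52=110100 pc3: +8 =294
r53=110101 pc4: +16 =310
r54=110110 pc4: +16 =326
r55=110111 pc5: +32 =358
r56=111000 pc3: +8 =366
r57=111001 pc4: +16 =382
r58=111010 pc4: +16 =398
r59=111011 pc5: +32 =430
r60=111100 pc4: +16 =446
r61=111101 pc5: +32 =478
r62=111110 pc5: +32 =510
r63=111111 pc6: +64 =574
r64=1000000 pc1: +2 =576
r65=1000001 pc2: +4 =580
r66=1000010 pc2: +4 =584
r67=1000011 pc3: +8 =592
r68=1000100 pc2: +4 =596
r69=1000101 pc3: +8 =604
r70=1000110 pc3: +8 =612
r71=1000111 pc4: +16 =628
r72=1001000 pc2: +4 =632
r73=1001001 pc3: +8 =640
r74=1001010 pc3: +8 =648
r75=1001011 pc4: +16 =664
r76=1001100 pc3: +8 =672
r77=1001101 pc4: +16 =688
r78=1001110 pc4: +16 =704
r79=1001111 pc5: +32 =736
r80=1010000 pc2: +4 =740
r81=1010001 pc3: +8 =748
r82=1010010 pc3: +8 =756
r83=1010011 pc4: +16 =772
r84=1010100 pc3: +8 =780
r85=1010101 pc4: +16 =796
r86=1010110 pc4: +16 =812
r87=1010111 pc5: +32 =844
r88=1011000 pc3: +8 =852
r89=1011001 pc4: +16 =868
r90=1011010 pc4: +16 =884
r91=1011011 pc5: +32 =916
r92=1011100 pc4: +16 =932
r93=1011101 pc5: +32 =964
r94=1011110 pc5: +32 =996
r95=1011111 pc6: +64 =1060
r96=1100000 pc2: +4 =1064
r97=1100001 pc3: +8 =1072
r98=1100010 pc3: +8 =1080
r99=1100011 pc4: +16 =1096
r100=1100100 pc3: +8 =1104

Answer: 1104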